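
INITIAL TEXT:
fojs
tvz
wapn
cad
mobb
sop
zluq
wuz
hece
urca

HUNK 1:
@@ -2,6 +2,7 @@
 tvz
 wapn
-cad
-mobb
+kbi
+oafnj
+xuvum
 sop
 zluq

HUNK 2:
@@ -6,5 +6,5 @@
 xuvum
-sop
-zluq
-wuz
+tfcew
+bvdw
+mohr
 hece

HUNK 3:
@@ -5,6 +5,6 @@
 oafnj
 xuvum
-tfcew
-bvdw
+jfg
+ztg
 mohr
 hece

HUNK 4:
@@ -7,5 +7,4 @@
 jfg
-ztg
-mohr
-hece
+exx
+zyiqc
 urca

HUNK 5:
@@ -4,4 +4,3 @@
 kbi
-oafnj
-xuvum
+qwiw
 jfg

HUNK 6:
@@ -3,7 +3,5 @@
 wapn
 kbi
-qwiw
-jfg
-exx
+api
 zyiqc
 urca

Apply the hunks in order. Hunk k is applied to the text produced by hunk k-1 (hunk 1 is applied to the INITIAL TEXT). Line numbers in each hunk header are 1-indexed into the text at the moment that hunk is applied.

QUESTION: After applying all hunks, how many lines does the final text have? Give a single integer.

Answer: 7

Derivation:
Hunk 1: at line 2 remove [cad,mobb] add [kbi,oafnj,xuvum] -> 11 lines: fojs tvz wapn kbi oafnj xuvum sop zluq wuz hece urca
Hunk 2: at line 6 remove [sop,zluq,wuz] add [tfcew,bvdw,mohr] -> 11 lines: fojs tvz wapn kbi oafnj xuvum tfcew bvdw mohr hece urca
Hunk 3: at line 5 remove [tfcew,bvdw] add [jfg,ztg] -> 11 lines: fojs tvz wapn kbi oafnj xuvum jfg ztg mohr hece urca
Hunk 4: at line 7 remove [ztg,mohr,hece] add [exx,zyiqc] -> 10 lines: fojs tvz wapn kbi oafnj xuvum jfg exx zyiqc urca
Hunk 5: at line 4 remove [oafnj,xuvum] add [qwiw] -> 9 lines: fojs tvz wapn kbi qwiw jfg exx zyiqc urca
Hunk 6: at line 3 remove [qwiw,jfg,exx] add [api] -> 7 lines: fojs tvz wapn kbi api zyiqc urca
Final line count: 7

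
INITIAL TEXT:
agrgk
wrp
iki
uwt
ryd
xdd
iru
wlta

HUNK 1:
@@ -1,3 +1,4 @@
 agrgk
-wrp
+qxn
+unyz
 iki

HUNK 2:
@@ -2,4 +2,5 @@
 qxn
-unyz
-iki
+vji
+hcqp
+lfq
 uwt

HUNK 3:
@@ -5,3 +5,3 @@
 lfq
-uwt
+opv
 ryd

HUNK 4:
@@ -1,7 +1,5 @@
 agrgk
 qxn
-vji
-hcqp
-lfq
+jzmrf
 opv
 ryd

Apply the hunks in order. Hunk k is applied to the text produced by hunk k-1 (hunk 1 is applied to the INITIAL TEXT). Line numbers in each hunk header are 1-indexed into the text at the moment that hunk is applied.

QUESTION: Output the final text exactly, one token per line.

Hunk 1: at line 1 remove [wrp] add [qxn,unyz] -> 9 lines: agrgk qxn unyz iki uwt ryd xdd iru wlta
Hunk 2: at line 2 remove [unyz,iki] add [vji,hcqp,lfq] -> 10 lines: agrgk qxn vji hcqp lfq uwt ryd xdd iru wlta
Hunk 3: at line 5 remove [uwt] add [opv] -> 10 lines: agrgk qxn vji hcqp lfq opv ryd xdd iru wlta
Hunk 4: at line 1 remove [vji,hcqp,lfq] add [jzmrf] -> 8 lines: agrgk qxn jzmrf opv ryd xdd iru wlta

Answer: agrgk
qxn
jzmrf
opv
ryd
xdd
iru
wlta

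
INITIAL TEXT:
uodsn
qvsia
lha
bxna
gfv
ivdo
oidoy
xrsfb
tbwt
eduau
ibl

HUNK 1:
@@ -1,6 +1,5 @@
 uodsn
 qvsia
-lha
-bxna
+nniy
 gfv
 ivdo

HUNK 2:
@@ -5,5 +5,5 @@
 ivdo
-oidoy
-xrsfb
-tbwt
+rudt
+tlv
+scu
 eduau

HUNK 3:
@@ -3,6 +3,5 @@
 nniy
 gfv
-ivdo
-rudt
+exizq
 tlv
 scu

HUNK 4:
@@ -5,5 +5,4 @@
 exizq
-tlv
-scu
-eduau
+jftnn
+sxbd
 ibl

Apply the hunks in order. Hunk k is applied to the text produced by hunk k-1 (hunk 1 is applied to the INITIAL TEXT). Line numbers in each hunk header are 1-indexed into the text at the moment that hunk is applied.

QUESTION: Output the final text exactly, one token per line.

Hunk 1: at line 1 remove [lha,bxna] add [nniy] -> 10 lines: uodsn qvsia nniy gfv ivdo oidoy xrsfb tbwt eduau ibl
Hunk 2: at line 5 remove [oidoy,xrsfb,tbwt] add [rudt,tlv,scu] -> 10 lines: uodsn qvsia nniy gfv ivdo rudt tlv scu eduau ibl
Hunk 3: at line 3 remove [ivdo,rudt] add [exizq] -> 9 lines: uodsn qvsia nniy gfv exizq tlv scu eduau ibl
Hunk 4: at line 5 remove [tlv,scu,eduau] add [jftnn,sxbd] -> 8 lines: uodsn qvsia nniy gfv exizq jftnn sxbd ibl

Answer: uodsn
qvsia
nniy
gfv
exizq
jftnn
sxbd
ibl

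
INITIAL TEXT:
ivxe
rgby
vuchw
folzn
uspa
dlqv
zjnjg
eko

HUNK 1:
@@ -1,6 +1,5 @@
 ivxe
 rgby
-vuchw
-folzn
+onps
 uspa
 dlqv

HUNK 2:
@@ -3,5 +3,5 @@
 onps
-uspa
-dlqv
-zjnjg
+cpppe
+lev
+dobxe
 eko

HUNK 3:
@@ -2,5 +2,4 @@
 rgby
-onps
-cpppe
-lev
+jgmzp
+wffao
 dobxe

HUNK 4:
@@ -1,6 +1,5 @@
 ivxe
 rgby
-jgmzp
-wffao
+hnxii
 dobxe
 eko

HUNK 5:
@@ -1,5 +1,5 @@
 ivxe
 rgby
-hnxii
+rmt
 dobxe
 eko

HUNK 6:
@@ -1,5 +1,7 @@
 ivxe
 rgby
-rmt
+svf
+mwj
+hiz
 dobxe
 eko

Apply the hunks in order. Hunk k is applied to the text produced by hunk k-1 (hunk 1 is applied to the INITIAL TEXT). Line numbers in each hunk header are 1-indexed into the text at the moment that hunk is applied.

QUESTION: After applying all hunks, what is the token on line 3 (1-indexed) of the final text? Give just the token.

Hunk 1: at line 1 remove [vuchw,folzn] add [onps] -> 7 lines: ivxe rgby onps uspa dlqv zjnjg eko
Hunk 2: at line 3 remove [uspa,dlqv,zjnjg] add [cpppe,lev,dobxe] -> 7 lines: ivxe rgby onps cpppe lev dobxe eko
Hunk 3: at line 2 remove [onps,cpppe,lev] add [jgmzp,wffao] -> 6 lines: ivxe rgby jgmzp wffao dobxe eko
Hunk 4: at line 1 remove [jgmzp,wffao] add [hnxii] -> 5 lines: ivxe rgby hnxii dobxe eko
Hunk 5: at line 1 remove [hnxii] add [rmt] -> 5 lines: ivxe rgby rmt dobxe eko
Hunk 6: at line 1 remove [rmt] add [svf,mwj,hiz] -> 7 lines: ivxe rgby svf mwj hiz dobxe eko
Final line 3: svf

Answer: svf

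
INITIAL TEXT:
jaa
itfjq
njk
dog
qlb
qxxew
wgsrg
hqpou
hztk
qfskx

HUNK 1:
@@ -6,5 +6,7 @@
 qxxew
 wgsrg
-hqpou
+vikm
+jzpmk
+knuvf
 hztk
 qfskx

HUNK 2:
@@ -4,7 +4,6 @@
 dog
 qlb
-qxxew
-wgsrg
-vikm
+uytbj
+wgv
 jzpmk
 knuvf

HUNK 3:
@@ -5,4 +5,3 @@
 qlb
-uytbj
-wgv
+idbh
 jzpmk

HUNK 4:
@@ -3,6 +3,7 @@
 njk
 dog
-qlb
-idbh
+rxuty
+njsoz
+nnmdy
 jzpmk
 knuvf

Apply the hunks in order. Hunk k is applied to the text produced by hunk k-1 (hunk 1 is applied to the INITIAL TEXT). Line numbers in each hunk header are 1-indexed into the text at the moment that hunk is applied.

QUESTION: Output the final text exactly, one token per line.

Answer: jaa
itfjq
njk
dog
rxuty
njsoz
nnmdy
jzpmk
knuvf
hztk
qfskx

Derivation:
Hunk 1: at line 6 remove [hqpou] add [vikm,jzpmk,knuvf] -> 12 lines: jaa itfjq njk dog qlb qxxew wgsrg vikm jzpmk knuvf hztk qfskx
Hunk 2: at line 4 remove [qxxew,wgsrg,vikm] add [uytbj,wgv] -> 11 lines: jaa itfjq njk dog qlb uytbj wgv jzpmk knuvf hztk qfskx
Hunk 3: at line 5 remove [uytbj,wgv] add [idbh] -> 10 lines: jaa itfjq njk dog qlb idbh jzpmk knuvf hztk qfskx
Hunk 4: at line 3 remove [qlb,idbh] add [rxuty,njsoz,nnmdy] -> 11 lines: jaa itfjq njk dog rxuty njsoz nnmdy jzpmk knuvf hztk qfskx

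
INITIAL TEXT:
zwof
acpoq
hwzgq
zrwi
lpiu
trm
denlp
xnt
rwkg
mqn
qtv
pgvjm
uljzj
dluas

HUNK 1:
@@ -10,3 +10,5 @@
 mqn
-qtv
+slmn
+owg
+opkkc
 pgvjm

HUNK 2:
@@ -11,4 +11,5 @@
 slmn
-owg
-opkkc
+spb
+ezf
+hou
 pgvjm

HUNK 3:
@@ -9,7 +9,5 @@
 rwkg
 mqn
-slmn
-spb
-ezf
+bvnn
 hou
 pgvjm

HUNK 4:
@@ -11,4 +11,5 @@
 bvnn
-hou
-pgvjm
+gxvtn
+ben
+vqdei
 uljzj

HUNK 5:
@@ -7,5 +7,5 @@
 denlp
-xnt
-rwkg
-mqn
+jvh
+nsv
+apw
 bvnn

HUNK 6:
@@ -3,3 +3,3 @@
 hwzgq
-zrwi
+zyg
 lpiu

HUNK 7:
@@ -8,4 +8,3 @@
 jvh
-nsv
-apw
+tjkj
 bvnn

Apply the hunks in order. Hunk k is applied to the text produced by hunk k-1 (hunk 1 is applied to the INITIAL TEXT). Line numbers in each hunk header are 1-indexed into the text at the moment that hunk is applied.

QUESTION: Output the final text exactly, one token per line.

Answer: zwof
acpoq
hwzgq
zyg
lpiu
trm
denlp
jvh
tjkj
bvnn
gxvtn
ben
vqdei
uljzj
dluas

Derivation:
Hunk 1: at line 10 remove [qtv] add [slmn,owg,opkkc] -> 16 lines: zwof acpoq hwzgq zrwi lpiu trm denlp xnt rwkg mqn slmn owg opkkc pgvjm uljzj dluas
Hunk 2: at line 11 remove [owg,opkkc] add [spb,ezf,hou] -> 17 lines: zwof acpoq hwzgq zrwi lpiu trm denlp xnt rwkg mqn slmn spb ezf hou pgvjm uljzj dluas
Hunk 3: at line 9 remove [slmn,spb,ezf] add [bvnn] -> 15 lines: zwof acpoq hwzgq zrwi lpiu trm denlp xnt rwkg mqn bvnn hou pgvjm uljzj dluas
Hunk 4: at line 11 remove [hou,pgvjm] add [gxvtn,ben,vqdei] -> 16 lines: zwof acpoq hwzgq zrwi lpiu trm denlp xnt rwkg mqn bvnn gxvtn ben vqdei uljzj dluas
Hunk 5: at line 7 remove [xnt,rwkg,mqn] add [jvh,nsv,apw] -> 16 lines: zwof acpoq hwzgq zrwi lpiu trm denlp jvh nsv apw bvnn gxvtn ben vqdei uljzj dluas
Hunk 6: at line 3 remove [zrwi] add [zyg] -> 16 lines: zwof acpoq hwzgq zyg lpiu trm denlp jvh nsv apw bvnn gxvtn ben vqdei uljzj dluas
Hunk 7: at line 8 remove [nsv,apw] add [tjkj] -> 15 lines: zwof acpoq hwzgq zyg lpiu trm denlp jvh tjkj bvnn gxvtn ben vqdei uljzj dluas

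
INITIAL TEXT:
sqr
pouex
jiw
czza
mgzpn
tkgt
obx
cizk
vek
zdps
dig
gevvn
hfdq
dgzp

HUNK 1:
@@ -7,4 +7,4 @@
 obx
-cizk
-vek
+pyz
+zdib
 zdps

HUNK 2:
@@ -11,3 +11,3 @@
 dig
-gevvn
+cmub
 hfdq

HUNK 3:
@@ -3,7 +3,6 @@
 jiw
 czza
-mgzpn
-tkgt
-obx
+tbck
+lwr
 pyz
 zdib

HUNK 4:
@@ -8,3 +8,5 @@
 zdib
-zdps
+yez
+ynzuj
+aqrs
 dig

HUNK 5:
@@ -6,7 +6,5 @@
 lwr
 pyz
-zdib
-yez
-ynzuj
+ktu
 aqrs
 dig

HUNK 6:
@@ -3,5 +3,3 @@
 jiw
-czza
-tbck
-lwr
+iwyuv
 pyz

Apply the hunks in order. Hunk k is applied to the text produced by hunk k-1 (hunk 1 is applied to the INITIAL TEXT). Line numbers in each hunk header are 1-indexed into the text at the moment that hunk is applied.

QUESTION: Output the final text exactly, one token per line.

Answer: sqr
pouex
jiw
iwyuv
pyz
ktu
aqrs
dig
cmub
hfdq
dgzp

Derivation:
Hunk 1: at line 7 remove [cizk,vek] add [pyz,zdib] -> 14 lines: sqr pouex jiw czza mgzpn tkgt obx pyz zdib zdps dig gevvn hfdq dgzp
Hunk 2: at line 11 remove [gevvn] add [cmub] -> 14 lines: sqr pouex jiw czza mgzpn tkgt obx pyz zdib zdps dig cmub hfdq dgzp
Hunk 3: at line 3 remove [mgzpn,tkgt,obx] add [tbck,lwr] -> 13 lines: sqr pouex jiw czza tbck lwr pyz zdib zdps dig cmub hfdq dgzp
Hunk 4: at line 8 remove [zdps] add [yez,ynzuj,aqrs] -> 15 lines: sqr pouex jiw czza tbck lwr pyz zdib yez ynzuj aqrs dig cmub hfdq dgzp
Hunk 5: at line 6 remove [zdib,yez,ynzuj] add [ktu] -> 13 lines: sqr pouex jiw czza tbck lwr pyz ktu aqrs dig cmub hfdq dgzp
Hunk 6: at line 3 remove [czza,tbck,lwr] add [iwyuv] -> 11 lines: sqr pouex jiw iwyuv pyz ktu aqrs dig cmub hfdq dgzp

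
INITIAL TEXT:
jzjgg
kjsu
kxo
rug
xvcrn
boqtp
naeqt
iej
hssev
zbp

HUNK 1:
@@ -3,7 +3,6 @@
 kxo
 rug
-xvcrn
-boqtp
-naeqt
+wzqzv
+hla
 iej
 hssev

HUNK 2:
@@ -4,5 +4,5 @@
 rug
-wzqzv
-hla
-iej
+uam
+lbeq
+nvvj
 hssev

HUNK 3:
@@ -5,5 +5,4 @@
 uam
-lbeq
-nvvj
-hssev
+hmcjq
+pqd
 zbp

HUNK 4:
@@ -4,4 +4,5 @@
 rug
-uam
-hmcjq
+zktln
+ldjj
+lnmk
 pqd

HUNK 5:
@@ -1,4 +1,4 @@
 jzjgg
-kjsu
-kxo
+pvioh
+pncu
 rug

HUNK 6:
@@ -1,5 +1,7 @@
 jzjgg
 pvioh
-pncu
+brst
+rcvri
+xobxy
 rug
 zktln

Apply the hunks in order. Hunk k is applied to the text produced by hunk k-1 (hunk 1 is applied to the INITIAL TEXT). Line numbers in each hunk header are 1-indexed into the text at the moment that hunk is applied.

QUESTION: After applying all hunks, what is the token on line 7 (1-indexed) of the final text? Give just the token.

Hunk 1: at line 3 remove [xvcrn,boqtp,naeqt] add [wzqzv,hla] -> 9 lines: jzjgg kjsu kxo rug wzqzv hla iej hssev zbp
Hunk 2: at line 4 remove [wzqzv,hla,iej] add [uam,lbeq,nvvj] -> 9 lines: jzjgg kjsu kxo rug uam lbeq nvvj hssev zbp
Hunk 3: at line 5 remove [lbeq,nvvj,hssev] add [hmcjq,pqd] -> 8 lines: jzjgg kjsu kxo rug uam hmcjq pqd zbp
Hunk 4: at line 4 remove [uam,hmcjq] add [zktln,ldjj,lnmk] -> 9 lines: jzjgg kjsu kxo rug zktln ldjj lnmk pqd zbp
Hunk 5: at line 1 remove [kjsu,kxo] add [pvioh,pncu] -> 9 lines: jzjgg pvioh pncu rug zktln ldjj lnmk pqd zbp
Hunk 6: at line 1 remove [pncu] add [brst,rcvri,xobxy] -> 11 lines: jzjgg pvioh brst rcvri xobxy rug zktln ldjj lnmk pqd zbp
Final line 7: zktln

Answer: zktln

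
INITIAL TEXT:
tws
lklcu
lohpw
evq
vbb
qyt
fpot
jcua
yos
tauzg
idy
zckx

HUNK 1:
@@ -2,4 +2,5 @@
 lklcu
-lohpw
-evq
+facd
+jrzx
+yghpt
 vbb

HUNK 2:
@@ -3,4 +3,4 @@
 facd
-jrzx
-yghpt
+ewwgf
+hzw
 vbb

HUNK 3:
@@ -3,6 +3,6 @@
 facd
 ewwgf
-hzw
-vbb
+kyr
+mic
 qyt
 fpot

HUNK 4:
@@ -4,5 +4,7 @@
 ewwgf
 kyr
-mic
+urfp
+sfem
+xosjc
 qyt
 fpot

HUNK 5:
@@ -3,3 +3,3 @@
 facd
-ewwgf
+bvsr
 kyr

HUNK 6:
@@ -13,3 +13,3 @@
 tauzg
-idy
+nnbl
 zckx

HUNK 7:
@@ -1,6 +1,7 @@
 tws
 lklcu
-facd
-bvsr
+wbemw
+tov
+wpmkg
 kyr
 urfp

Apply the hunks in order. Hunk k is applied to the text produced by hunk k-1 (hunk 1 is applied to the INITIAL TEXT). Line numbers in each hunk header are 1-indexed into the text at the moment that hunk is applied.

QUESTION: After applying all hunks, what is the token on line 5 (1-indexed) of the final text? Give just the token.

Hunk 1: at line 2 remove [lohpw,evq] add [facd,jrzx,yghpt] -> 13 lines: tws lklcu facd jrzx yghpt vbb qyt fpot jcua yos tauzg idy zckx
Hunk 2: at line 3 remove [jrzx,yghpt] add [ewwgf,hzw] -> 13 lines: tws lklcu facd ewwgf hzw vbb qyt fpot jcua yos tauzg idy zckx
Hunk 3: at line 3 remove [hzw,vbb] add [kyr,mic] -> 13 lines: tws lklcu facd ewwgf kyr mic qyt fpot jcua yos tauzg idy zckx
Hunk 4: at line 4 remove [mic] add [urfp,sfem,xosjc] -> 15 lines: tws lklcu facd ewwgf kyr urfp sfem xosjc qyt fpot jcua yos tauzg idy zckx
Hunk 5: at line 3 remove [ewwgf] add [bvsr] -> 15 lines: tws lklcu facd bvsr kyr urfp sfem xosjc qyt fpot jcua yos tauzg idy zckx
Hunk 6: at line 13 remove [idy] add [nnbl] -> 15 lines: tws lklcu facd bvsr kyr urfp sfem xosjc qyt fpot jcua yos tauzg nnbl zckx
Hunk 7: at line 1 remove [facd,bvsr] add [wbemw,tov,wpmkg] -> 16 lines: tws lklcu wbemw tov wpmkg kyr urfp sfem xosjc qyt fpot jcua yos tauzg nnbl zckx
Final line 5: wpmkg

Answer: wpmkg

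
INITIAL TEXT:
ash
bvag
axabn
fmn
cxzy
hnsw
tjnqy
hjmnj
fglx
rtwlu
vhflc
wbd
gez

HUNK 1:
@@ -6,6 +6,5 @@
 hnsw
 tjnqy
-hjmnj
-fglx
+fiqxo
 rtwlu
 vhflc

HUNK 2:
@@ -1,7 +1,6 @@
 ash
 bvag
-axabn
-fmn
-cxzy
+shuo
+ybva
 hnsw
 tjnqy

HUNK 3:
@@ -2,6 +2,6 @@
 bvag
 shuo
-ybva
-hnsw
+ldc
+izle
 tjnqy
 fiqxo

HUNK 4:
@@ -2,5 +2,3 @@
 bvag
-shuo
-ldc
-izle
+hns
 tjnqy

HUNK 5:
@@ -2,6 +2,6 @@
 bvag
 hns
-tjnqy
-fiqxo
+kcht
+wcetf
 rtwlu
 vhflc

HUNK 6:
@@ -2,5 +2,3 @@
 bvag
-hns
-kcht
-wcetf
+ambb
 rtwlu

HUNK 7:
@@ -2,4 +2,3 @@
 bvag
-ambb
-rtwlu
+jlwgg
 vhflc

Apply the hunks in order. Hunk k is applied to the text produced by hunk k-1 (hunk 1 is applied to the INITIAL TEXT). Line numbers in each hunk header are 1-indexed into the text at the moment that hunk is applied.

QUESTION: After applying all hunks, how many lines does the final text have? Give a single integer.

Hunk 1: at line 6 remove [hjmnj,fglx] add [fiqxo] -> 12 lines: ash bvag axabn fmn cxzy hnsw tjnqy fiqxo rtwlu vhflc wbd gez
Hunk 2: at line 1 remove [axabn,fmn,cxzy] add [shuo,ybva] -> 11 lines: ash bvag shuo ybva hnsw tjnqy fiqxo rtwlu vhflc wbd gez
Hunk 3: at line 2 remove [ybva,hnsw] add [ldc,izle] -> 11 lines: ash bvag shuo ldc izle tjnqy fiqxo rtwlu vhflc wbd gez
Hunk 4: at line 2 remove [shuo,ldc,izle] add [hns] -> 9 lines: ash bvag hns tjnqy fiqxo rtwlu vhflc wbd gez
Hunk 5: at line 2 remove [tjnqy,fiqxo] add [kcht,wcetf] -> 9 lines: ash bvag hns kcht wcetf rtwlu vhflc wbd gez
Hunk 6: at line 2 remove [hns,kcht,wcetf] add [ambb] -> 7 lines: ash bvag ambb rtwlu vhflc wbd gez
Hunk 7: at line 2 remove [ambb,rtwlu] add [jlwgg] -> 6 lines: ash bvag jlwgg vhflc wbd gez
Final line count: 6

Answer: 6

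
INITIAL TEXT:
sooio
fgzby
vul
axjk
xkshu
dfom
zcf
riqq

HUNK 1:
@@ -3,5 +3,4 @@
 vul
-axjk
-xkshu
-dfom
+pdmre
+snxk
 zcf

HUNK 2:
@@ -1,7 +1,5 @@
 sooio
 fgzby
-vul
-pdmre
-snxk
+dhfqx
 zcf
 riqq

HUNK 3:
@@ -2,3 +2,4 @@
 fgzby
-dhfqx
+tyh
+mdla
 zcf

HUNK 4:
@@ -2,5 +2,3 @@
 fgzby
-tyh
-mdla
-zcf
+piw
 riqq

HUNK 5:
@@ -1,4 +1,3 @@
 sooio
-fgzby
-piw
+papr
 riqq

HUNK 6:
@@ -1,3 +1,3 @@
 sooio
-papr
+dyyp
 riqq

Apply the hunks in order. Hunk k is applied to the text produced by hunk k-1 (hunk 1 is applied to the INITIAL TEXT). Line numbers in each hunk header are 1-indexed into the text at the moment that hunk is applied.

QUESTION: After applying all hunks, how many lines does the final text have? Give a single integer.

Answer: 3

Derivation:
Hunk 1: at line 3 remove [axjk,xkshu,dfom] add [pdmre,snxk] -> 7 lines: sooio fgzby vul pdmre snxk zcf riqq
Hunk 2: at line 1 remove [vul,pdmre,snxk] add [dhfqx] -> 5 lines: sooio fgzby dhfqx zcf riqq
Hunk 3: at line 2 remove [dhfqx] add [tyh,mdla] -> 6 lines: sooio fgzby tyh mdla zcf riqq
Hunk 4: at line 2 remove [tyh,mdla,zcf] add [piw] -> 4 lines: sooio fgzby piw riqq
Hunk 5: at line 1 remove [fgzby,piw] add [papr] -> 3 lines: sooio papr riqq
Hunk 6: at line 1 remove [papr] add [dyyp] -> 3 lines: sooio dyyp riqq
Final line count: 3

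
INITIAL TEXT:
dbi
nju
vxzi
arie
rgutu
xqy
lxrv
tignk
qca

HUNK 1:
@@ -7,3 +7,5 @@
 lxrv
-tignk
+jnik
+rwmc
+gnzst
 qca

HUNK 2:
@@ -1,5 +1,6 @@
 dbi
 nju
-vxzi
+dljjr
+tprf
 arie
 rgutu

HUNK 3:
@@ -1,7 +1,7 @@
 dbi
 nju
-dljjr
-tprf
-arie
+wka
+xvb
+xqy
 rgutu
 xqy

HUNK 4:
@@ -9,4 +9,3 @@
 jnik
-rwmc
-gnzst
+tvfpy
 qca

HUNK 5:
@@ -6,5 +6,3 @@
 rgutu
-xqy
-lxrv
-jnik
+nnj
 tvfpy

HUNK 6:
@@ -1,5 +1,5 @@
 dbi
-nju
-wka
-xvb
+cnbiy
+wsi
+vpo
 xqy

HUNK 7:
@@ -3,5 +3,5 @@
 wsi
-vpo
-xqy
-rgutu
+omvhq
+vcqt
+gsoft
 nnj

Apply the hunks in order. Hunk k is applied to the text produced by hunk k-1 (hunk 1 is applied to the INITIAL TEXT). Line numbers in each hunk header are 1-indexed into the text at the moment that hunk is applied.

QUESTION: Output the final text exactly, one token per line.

Hunk 1: at line 7 remove [tignk] add [jnik,rwmc,gnzst] -> 11 lines: dbi nju vxzi arie rgutu xqy lxrv jnik rwmc gnzst qca
Hunk 2: at line 1 remove [vxzi] add [dljjr,tprf] -> 12 lines: dbi nju dljjr tprf arie rgutu xqy lxrv jnik rwmc gnzst qca
Hunk 3: at line 1 remove [dljjr,tprf,arie] add [wka,xvb,xqy] -> 12 lines: dbi nju wka xvb xqy rgutu xqy lxrv jnik rwmc gnzst qca
Hunk 4: at line 9 remove [rwmc,gnzst] add [tvfpy] -> 11 lines: dbi nju wka xvb xqy rgutu xqy lxrv jnik tvfpy qca
Hunk 5: at line 6 remove [xqy,lxrv,jnik] add [nnj] -> 9 lines: dbi nju wka xvb xqy rgutu nnj tvfpy qca
Hunk 6: at line 1 remove [nju,wka,xvb] add [cnbiy,wsi,vpo] -> 9 lines: dbi cnbiy wsi vpo xqy rgutu nnj tvfpy qca
Hunk 7: at line 3 remove [vpo,xqy,rgutu] add [omvhq,vcqt,gsoft] -> 9 lines: dbi cnbiy wsi omvhq vcqt gsoft nnj tvfpy qca

Answer: dbi
cnbiy
wsi
omvhq
vcqt
gsoft
nnj
tvfpy
qca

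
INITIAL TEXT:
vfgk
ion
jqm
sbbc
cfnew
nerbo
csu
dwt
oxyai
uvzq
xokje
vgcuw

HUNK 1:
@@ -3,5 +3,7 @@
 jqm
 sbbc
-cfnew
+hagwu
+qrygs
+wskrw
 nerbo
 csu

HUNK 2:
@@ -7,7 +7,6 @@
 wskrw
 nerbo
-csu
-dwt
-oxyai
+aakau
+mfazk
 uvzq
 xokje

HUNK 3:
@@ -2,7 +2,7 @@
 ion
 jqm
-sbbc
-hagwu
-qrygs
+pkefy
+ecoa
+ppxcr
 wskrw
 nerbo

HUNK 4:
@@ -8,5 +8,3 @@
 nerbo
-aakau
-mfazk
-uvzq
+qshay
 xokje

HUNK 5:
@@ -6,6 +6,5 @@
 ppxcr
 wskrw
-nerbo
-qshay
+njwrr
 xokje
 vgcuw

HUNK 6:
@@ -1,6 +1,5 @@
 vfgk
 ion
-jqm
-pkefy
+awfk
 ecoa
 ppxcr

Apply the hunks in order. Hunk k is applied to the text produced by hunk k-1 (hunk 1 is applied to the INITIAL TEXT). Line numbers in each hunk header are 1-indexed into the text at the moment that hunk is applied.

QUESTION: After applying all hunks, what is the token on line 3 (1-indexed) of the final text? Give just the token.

Hunk 1: at line 3 remove [cfnew] add [hagwu,qrygs,wskrw] -> 14 lines: vfgk ion jqm sbbc hagwu qrygs wskrw nerbo csu dwt oxyai uvzq xokje vgcuw
Hunk 2: at line 7 remove [csu,dwt,oxyai] add [aakau,mfazk] -> 13 lines: vfgk ion jqm sbbc hagwu qrygs wskrw nerbo aakau mfazk uvzq xokje vgcuw
Hunk 3: at line 2 remove [sbbc,hagwu,qrygs] add [pkefy,ecoa,ppxcr] -> 13 lines: vfgk ion jqm pkefy ecoa ppxcr wskrw nerbo aakau mfazk uvzq xokje vgcuw
Hunk 4: at line 8 remove [aakau,mfazk,uvzq] add [qshay] -> 11 lines: vfgk ion jqm pkefy ecoa ppxcr wskrw nerbo qshay xokje vgcuw
Hunk 5: at line 6 remove [nerbo,qshay] add [njwrr] -> 10 lines: vfgk ion jqm pkefy ecoa ppxcr wskrw njwrr xokje vgcuw
Hunk 6: at line 1 remove [jqm,pkefy] add [awfk] -> 9 lines: vfgk ion awfk ecoa ppxcr wskrw njwrr xokje vgcuw
Final line 3: awfk

Answer: awfk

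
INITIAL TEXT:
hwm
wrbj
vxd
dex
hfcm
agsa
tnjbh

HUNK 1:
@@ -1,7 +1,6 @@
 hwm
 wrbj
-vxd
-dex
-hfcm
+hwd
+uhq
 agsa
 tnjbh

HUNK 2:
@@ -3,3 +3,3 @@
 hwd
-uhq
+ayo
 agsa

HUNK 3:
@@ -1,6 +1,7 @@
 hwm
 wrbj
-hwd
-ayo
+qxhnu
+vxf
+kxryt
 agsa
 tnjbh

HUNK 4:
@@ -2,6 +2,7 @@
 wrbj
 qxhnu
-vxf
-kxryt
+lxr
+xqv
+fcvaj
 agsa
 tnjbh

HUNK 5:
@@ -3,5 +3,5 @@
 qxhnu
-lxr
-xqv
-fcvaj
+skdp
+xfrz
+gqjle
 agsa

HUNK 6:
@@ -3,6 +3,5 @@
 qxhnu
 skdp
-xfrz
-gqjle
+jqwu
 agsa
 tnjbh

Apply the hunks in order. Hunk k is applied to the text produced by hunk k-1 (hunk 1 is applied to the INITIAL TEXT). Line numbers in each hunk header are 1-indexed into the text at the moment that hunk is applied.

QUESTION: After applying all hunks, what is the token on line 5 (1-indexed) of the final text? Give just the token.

Answer: jqwu

Derivation:
Hunk 1: at line 1 remove [vxd,dex,hfcm] add [hwd,uhq] -> 6 lines: hwm wrbj hwd uhq agsa tnjbh
Hunk 2: at line 3 remove [uhq] add [ayo] -> 6 lines: hwm wrbj hwd ayo agsa tnjbh
Hunk 3: at line 1 remove [hwd,ayo] add [qxhnu,vxf,kxryt] -> 7 lines: hwm wrbj qxhnu vxf kxryt agsa tnjbh
Hunk 4: at line 2 remove [vxf,kxryt] add [lxr,xqv,fcvaj] -> 8 lines: hwm wrbj qxhnu lxr xqv fcvaj agsa tnjbh
Hunk 5: at line 3 remove [lxr,xqv,fcvaj] add [skdp,xfrz,gqjle] -> 8 lines: hwm wrbj qxhnu skdp xfrz gqjle agsa tnjbh
Hunk 6: at line 3 remove [xfrz,gqjle] add [jqwu] -> 7 lines: hwm wrbj qxhnu skdp jqwu agsa tnjbh
Final line 5: jqwu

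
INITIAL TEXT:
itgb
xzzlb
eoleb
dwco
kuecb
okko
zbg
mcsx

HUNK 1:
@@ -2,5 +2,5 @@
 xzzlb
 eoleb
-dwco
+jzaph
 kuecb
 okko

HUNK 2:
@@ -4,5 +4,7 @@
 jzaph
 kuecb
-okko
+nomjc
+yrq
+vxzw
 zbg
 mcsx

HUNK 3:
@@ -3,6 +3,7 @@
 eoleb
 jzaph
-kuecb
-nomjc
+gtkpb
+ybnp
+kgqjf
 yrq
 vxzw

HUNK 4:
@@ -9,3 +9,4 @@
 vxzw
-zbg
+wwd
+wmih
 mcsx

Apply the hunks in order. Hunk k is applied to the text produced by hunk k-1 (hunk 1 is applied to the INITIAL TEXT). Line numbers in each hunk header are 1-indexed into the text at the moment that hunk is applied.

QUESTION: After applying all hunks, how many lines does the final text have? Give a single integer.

Hunk 1: at line 2 remove [dwco] add [jzaph] -> 8 lines: itgb xzzlb eoleb jzaph kuecb okko zbg mcsx
Hunk 2: at line 4 remove [okko] add [nomjc,yrq,vxzw] -> 10 lines: itgb xzzlb eoleb jzaph kuecb nomjc yrq vxzw zbg mcsx
Hunk 3: at line 3 remove [kuecb,nomjc] add [gtkpb,ybnp,kgqjf] -> 11 lines: itgb xzzlb eoleb jzaph gtkpb ybnp kgqjf yrq vxzw zbg mcsx
Hunk 4: at line 9 remove [zbg] add [wwd,wmih] -> 12 lines: itgb xzzlb eoleb jzaph gtkpb ybnp kgqjf yrq vxzw wwd wmih mcsx
Final line count: 12

Answer: 12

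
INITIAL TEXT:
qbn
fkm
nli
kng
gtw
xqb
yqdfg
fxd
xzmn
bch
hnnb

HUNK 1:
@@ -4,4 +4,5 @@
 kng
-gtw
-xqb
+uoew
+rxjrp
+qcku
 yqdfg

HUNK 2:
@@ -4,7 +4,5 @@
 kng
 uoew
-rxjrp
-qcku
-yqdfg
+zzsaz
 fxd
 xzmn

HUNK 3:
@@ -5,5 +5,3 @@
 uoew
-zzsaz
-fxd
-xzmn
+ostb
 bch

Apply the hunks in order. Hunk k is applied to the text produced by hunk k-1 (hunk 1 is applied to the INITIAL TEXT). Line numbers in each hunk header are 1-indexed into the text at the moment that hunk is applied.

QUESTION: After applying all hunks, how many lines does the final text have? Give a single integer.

Answer: 8

Derivation:
Hunk 1: at line 4 remove [gtw,xqb] add [uoew,rxjrp,qcku] -> 12 lines: qbn fkm nli kng uoew rxjrp qcku yqdfg fxd xzmn bch hnnb
Hunk 2: at line 4 remove [rxjrp,qcku,yqdfg] add [zzsaz] -> 10 lines: qbn fkm nli kng uoew zzsaz fxd xzmn bch hnnb
Hunk 3: at line 5 remove [zzsaz,fxd,xzmn] add [ostb] -> 8 lines: qbn fkm nli kng uoew ostb bch hnnb
Final line count: 8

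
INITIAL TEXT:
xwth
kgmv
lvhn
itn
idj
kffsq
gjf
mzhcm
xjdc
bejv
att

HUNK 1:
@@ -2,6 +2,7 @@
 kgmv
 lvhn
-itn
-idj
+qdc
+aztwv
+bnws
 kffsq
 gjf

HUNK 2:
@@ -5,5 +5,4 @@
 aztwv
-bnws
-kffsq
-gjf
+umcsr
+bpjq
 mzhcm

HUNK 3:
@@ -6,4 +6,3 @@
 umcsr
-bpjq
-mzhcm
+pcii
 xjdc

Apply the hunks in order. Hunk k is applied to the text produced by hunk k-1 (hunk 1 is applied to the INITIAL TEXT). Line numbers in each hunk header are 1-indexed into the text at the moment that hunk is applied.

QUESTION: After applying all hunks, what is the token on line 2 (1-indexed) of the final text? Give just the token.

Hunk 1: at line 2 remove [itn,idj] add [qdc,aztwv,bnws] -> 12 lines: xwth kgmv lvhn qdc aztwv bnws kffsq gjf mzhcm xjdc bejv att
Hunk 2: at line 5 remove [bnws,kffsq,gjf] add [umcsr,bpjq] -> 11 lines: xwth kgmv lvhn qdc aztwv umcsr bpjq mzhcm xjdc bejv att
Hunk 3: at line 6 remove [bpjq,mzhcm] add [pcii] -> 10 lines: xwth kgmv lvhn qdc aztwv umcsr pcii xjdc bejv att
Final line 2: kgmv

Answer: kgmv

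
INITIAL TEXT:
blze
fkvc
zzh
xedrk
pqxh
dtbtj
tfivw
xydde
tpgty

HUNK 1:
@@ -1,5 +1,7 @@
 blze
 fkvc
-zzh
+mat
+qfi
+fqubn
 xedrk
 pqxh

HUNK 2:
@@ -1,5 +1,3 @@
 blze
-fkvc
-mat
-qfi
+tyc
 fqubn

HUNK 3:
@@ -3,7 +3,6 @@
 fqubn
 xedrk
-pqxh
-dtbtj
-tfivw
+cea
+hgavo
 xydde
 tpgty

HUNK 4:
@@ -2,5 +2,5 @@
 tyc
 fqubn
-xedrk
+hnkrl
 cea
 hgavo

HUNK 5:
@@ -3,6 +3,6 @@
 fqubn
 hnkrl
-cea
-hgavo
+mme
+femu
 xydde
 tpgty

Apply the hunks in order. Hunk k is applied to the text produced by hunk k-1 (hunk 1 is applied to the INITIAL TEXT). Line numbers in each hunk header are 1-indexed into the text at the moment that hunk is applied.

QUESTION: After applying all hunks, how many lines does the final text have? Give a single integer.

Hunk 1: at line 1 remove [zzh] add [mat,qfi,fqubn] -> 11 lines: blze fkvc mat qfi fqubn xedrk pqxh dtbtj tfivw xydde tpgty
Hunk 2: at line 1 remove [fkvc,mat,qfi] add [tyc] -> 9 lines: blze tyc fqubn xedrk pqxh dtbtj tfivw xydde tpgty
Hunk 3: at line 3 remove [pqxh,dtbtj,tfivw] add [cea,hgavo] -> 8 lines: blze tyc fqubn xedrk cea hgavo xydde tpgty
Hunk 4: at line 2 remove [xedrk] add [hnkrl] -> 8 lines: blze tyc fqubn hnkrl cea hgavo xydde tpgty
Hunk 5: at line 3 remove [cea,hgavo] add [mme,femu] -> 8 lines: blze tyc fqubn hnkrl mme femu xydde tpgty
Final line count: 8

Answer: 8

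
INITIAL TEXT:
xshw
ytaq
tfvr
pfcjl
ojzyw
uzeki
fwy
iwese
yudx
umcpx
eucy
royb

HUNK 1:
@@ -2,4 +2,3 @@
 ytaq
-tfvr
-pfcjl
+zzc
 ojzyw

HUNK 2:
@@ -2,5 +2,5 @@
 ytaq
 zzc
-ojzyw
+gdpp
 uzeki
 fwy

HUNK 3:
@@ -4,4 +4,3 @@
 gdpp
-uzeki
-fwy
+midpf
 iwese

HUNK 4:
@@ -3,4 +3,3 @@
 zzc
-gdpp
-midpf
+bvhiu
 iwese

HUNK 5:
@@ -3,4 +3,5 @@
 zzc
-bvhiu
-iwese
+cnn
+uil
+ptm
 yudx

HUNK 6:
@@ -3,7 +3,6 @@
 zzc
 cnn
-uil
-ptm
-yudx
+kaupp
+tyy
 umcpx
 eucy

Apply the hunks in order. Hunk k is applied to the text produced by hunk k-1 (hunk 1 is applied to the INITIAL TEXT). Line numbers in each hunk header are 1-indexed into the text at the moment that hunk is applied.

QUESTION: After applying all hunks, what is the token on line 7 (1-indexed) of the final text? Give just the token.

Answer: umcpx

Derivation:
Hunk 1: at line 2 remove [tfvr,pfcjl] add [zzc] -> 11 lines: xshw ytaq zzc ojzyw uzeki fwy iwese yudx umcpx eucy royb
Hunk 2: at line 2 remove [ojzyw] add [gdpp] -> 11 lines: xshw ytaq zzc gdpp uzeki fwy iwese yudx umcpx eucy royb
Hunk 3: at line 4 remove [uzeki,fwy] add [midpf] -> 10 lines: xshw ytaq zzc gdpp midpf iwese yudx umcpx eucy royb
Hunk 4: at line 3 remove [gdpp,midpf] add [bvhiu] -> 9 lines: xshw ytaq zzc bvhiu iwese yudx umcpx eucy royb
Hunk 5: at line 3 remove [bvhiu,iwese] add [cnn,uil,ptm] -> 10 lines: xshw ytaq zzc cnn uil ptm yudx umcpx eucy royb
Hunk 6: at line 3 remove [uil,ptm,yudx] add [kaupp,tyy] -> 9 lines: xshw ytaq zzc cnn kaupp tyy umcpx eucy royb
Final line 7: umcpx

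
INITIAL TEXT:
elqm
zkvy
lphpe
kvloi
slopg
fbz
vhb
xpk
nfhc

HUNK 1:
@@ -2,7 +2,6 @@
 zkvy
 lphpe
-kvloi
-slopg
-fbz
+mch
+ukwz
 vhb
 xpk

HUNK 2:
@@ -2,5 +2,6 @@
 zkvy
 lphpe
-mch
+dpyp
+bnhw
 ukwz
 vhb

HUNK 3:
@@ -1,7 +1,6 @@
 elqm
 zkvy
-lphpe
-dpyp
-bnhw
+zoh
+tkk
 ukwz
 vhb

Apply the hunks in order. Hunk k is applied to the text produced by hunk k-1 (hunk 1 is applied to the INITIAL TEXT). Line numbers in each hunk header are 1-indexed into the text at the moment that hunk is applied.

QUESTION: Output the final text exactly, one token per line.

Answer: elqm
zkvy
zoh
tkk
ukwz
vhb
xpk
nfhc

Derivation:
Hunk 1: at line 2 remove [kvloi,slopg,fbz] add [mch,ukwz] -> 8 lines: elqm zkvy lphpe mch ukwz vhb xpk nfhc
Hunk 2: at line 2 remove [mch] add [dpyp,bnhw] -> 9 lines: elqm zkvy lphpe dpyp bnhw ukwz vhb xpk nfhc
Hunk 3: at line 1 remove [lphpe,dpyp,bnhw] add [zoh,tkk] -> 8 lines: elqm zkvy zoh tkk ukwz vhb xpk nfhc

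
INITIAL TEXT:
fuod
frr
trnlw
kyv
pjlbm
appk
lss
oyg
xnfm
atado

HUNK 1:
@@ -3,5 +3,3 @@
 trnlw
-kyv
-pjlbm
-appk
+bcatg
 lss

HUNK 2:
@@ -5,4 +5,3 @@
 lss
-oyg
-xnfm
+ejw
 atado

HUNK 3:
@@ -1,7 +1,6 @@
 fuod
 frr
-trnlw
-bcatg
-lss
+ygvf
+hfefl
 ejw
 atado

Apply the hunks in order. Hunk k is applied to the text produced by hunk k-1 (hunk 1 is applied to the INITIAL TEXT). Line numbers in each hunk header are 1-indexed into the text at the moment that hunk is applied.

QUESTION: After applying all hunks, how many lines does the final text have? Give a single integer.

Hunk 1: at line 3 remove [kyv,pjlbm,appk] add [bcatg] -> 8 lines: fuod frr trnlw bcatg lss oyg xnfm atado
Hunk 2: at line 5 remove [oyg,xnfm] add [ejw] -> 7 lines: fuod frr trnlw bcatg lss ejw atado
Hunk 3: at line 1 remove [trnlw,bcatg,lss] add [ygvf,hfefl] -> 6 lines: fuod frr ygvf hfefl ejw atado
Final line count: 6

Answer: 6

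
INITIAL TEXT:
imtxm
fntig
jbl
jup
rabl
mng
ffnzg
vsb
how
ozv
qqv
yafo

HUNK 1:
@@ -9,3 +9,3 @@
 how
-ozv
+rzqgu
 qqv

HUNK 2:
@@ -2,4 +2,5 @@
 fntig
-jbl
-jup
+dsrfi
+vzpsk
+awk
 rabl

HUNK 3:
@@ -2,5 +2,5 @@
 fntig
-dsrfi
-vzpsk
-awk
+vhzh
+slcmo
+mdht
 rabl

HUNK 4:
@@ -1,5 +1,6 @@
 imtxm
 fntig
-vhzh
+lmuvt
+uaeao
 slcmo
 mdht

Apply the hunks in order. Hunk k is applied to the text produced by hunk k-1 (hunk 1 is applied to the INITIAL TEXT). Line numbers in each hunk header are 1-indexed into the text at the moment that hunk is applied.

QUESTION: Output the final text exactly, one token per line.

Hunk 1: at line 9 remove [ozv] add [rzqgu] -> 12 lines: imtxm fntig jbl jup rabl mng ffnzg vsb how rzqgu qqv yafo
Hunk 2: at line 2 remove [jbl,jup] add [dsrfi,vzpsk,awk] -> 13 lines: imtxm fntig dsrfi vzpsk awk rabl mng ffnzg vsb how rzqgu qqv yafo
Hunk 3: at line 2 remove [dsrfi,vzpsk,awk] add [vhzh,slcmo,mdht] -> 13 lines: imtxm fntig vhzh slcmo mdht rabl mng ffnzg vsb how rzqgu qqv yafo
Hunk 4: at line 1 remove [vhzh] add [lmuvt,uaeao] -> 14 lines: imtxm fntig lmuvt uaeao slcmo mdht rabl mng ffnzg vsb how rzqgu qqv yafo

Answer: imtxm
fntig
lmuvt
uaeao
slcmo
mdht
rabl
mng
ffnzg
vsb
how
rzqgu
qqv
yafo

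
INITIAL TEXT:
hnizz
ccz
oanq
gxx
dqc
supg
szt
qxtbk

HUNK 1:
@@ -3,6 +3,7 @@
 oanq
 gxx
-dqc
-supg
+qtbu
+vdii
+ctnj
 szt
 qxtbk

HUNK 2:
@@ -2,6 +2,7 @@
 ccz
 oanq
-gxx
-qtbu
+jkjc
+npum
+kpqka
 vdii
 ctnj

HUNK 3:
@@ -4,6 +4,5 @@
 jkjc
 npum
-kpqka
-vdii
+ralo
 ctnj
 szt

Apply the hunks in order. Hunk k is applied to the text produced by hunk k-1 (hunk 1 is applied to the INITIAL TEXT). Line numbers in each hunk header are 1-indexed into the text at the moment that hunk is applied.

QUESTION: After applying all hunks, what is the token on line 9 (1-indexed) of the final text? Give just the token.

Hunk 1: at line 3 remove [dqc,supg] add [qtbu,vdii,ctnj] -> 9 lines: hnizz ccz oanq gxx qtbu vdii ctnj szt qxtbk
Hunk 2: at line 2 remove [gxx,qtbu] add [jkjc,npum,kpqka] -> 10 lines: hnizz ccz oanq jkjc npum kpqka vdii ctnj szt qxtbk
Hunk 3: at line 4 remove [kpqka,vdii] add [ralo] -> 9 lines: hnizz ccz oanq jkjc npum ralo ctnj szt qxtbk
Final line 9: qxtbk

Answer: qxtbk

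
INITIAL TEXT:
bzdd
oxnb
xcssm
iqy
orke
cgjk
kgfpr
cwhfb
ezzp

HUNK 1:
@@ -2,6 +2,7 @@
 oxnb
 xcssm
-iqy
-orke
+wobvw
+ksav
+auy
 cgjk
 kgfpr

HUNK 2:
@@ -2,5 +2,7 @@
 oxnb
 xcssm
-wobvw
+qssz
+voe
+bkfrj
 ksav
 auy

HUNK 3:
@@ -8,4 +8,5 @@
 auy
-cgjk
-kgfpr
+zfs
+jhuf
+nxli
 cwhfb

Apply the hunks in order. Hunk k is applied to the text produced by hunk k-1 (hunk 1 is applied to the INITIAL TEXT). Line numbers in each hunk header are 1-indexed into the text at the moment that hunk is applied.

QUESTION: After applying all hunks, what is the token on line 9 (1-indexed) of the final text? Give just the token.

Answer: zfs

Derivation:
Hunk 1: at line 2 remove [iqy,orke] add [wobvw,ksav,auy] -> 10 lines: bzdd oxnb xcssm wobvw ksav auy cgjk kgfpr cwhfb ezzp
Hunk 2: at line 2 remove [wobvw] add [qssz,voe,bkfrj] -> 12 lines: bzdd oxnb xcssm qssz voe bkfrj ksav auy cgjk kgfpr cwhfb ezzp
Hunk 3: at line 8 remove [cgjk,kgfpr] add [zfs,jhuf,nxli] -> 13 lines: bzdd oxnb xcssm qssz voe bkfrj ksav auy zfs jhuf nxli cwhfb ezzp
Final line 9: zfs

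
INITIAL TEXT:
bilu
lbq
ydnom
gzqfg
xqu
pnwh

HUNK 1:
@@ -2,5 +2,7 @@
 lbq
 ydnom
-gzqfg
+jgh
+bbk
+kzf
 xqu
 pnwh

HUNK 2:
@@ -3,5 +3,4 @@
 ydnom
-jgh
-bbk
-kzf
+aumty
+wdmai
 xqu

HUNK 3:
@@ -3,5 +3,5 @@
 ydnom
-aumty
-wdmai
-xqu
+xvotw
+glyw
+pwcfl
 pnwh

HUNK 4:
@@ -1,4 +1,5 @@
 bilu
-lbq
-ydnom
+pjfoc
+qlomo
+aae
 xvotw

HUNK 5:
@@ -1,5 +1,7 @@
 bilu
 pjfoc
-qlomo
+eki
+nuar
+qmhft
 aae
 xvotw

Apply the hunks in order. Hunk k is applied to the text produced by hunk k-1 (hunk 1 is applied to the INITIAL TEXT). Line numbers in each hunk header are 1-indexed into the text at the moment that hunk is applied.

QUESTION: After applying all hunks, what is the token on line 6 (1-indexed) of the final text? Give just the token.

Hunk 1: at line 2 remove [gzqfg] add [jgh,bbk,kzf] -> 8 lines: bilu lbq ydnom jgh bbk kzf xqu pnwh
Hunk 2: at line 3 remove [jgh,bbk,kzf] add [aumty,wdmai] -> 7 lines: bilu lbq ydnom aumty wdmai xqu pnwh
Hunk 3: at line 3 remove [aumty,wdmai,xqu] add [xvotw,glyw,pwcfl] -> 7 lines: bilu lbq ydnom xvotw glyw pwcfl pnwh
Hunk 4: at line 1 remove [lbq,ydnom] add [pjfoc,qlomo,aae] -> 8 lines: bilu pjfoc qlomo aae xvotw glyw pwcfl pnwh
Hunk 5: at line 1 remove [qlomo] add [eki,nuar,qmhft] -> 10 lines: bilu pjfoc eki nuar qmhft aae xvotw glyw pwcfl pnwh
Final line 6: aae

Answer: aae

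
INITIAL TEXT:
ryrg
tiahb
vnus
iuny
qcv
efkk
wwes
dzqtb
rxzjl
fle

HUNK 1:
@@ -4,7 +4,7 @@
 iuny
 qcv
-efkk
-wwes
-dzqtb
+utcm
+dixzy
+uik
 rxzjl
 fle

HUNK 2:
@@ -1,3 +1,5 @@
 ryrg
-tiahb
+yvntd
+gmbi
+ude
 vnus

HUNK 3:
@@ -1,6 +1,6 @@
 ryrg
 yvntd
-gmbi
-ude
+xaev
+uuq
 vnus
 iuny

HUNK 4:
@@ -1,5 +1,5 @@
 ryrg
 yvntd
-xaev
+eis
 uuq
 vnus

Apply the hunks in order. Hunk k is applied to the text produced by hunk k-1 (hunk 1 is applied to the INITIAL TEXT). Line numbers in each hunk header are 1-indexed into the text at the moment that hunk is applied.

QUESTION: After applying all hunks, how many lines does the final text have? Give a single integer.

Answer: 12

Derivation:
Hunk 1: at line 4 remove [efkk,wwes,dzqtb] add [utcm,dixzy,uik] -> 10 lines: ryrg tiahb vnus iuny qcv utcm dixzy uik rxzjl fle
Hunk 2: at line 1 remove [tiahb] add [yvntd,gmbi,ude] -> 12 lines: ryrg yvntd gmbi ude vnus iuny qcv utcm dixzy uik rxzjl fle
Hunk 3: at line 1 remove [gmbi,ude] add [xaev,uuq] -> 12 lines: ryrg yvntd xaev uuq vnus iuny qcv utcm dixzy uik rxzjl fle
Hunk 4: at line 1 remove [xaev] add [eis] -> 12 lines: ryrg yvntd eis uuq vnus iuny qcv utcm dixzy uik rxzjl fle
Final line count: 12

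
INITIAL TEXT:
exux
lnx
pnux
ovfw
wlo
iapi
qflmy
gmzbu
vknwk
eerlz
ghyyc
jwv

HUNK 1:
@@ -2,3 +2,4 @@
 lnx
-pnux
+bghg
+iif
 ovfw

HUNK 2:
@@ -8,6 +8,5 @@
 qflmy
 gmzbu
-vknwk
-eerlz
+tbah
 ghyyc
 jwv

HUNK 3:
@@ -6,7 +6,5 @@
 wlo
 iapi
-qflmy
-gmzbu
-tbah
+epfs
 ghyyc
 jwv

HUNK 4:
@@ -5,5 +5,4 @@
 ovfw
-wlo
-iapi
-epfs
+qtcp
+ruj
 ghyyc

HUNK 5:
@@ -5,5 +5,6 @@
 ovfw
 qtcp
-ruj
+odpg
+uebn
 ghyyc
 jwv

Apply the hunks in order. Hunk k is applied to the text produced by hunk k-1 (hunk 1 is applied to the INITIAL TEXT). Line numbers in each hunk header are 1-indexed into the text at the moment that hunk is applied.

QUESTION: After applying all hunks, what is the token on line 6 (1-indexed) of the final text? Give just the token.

Answer: qtcp

Derivation:
Hunk 1: at line 2 remove [pnux] add [bghg,iif] -> 13 lines: exux lnx bghg iif ovfw wlo iapi qflmy gmzbu vknwk eerlz ghyyc jwv
Hunk 2: at line 8 remove [vknwk,eerlz] add [tbah] -> 12 lines: exux lnx bghg iif ovfw wlo iapi qflmy gmzbu tbah ghyyc jwv
Hunk 3: at line 6 remove [qflmy,gmzbu,tbah] add [epfs] -> 10 lines: exux lnx bghg iif ovfw wlo iapi epfs ghyyc jwv
Hunk 4: at line 5 remove [wlo,iapi,epfs] add [qtcp,ruj] -> 9 lines: exux lnx bghg iif ovfw qtcp ruj ghyyc jwv
Hunk 5: at line 5 remove [ruj] add [odpg,uebn] -> 10 lines: exux lnx bghg iif ovfw qtcp odpg uebn ghyyc jwv
Final line 6: qtcp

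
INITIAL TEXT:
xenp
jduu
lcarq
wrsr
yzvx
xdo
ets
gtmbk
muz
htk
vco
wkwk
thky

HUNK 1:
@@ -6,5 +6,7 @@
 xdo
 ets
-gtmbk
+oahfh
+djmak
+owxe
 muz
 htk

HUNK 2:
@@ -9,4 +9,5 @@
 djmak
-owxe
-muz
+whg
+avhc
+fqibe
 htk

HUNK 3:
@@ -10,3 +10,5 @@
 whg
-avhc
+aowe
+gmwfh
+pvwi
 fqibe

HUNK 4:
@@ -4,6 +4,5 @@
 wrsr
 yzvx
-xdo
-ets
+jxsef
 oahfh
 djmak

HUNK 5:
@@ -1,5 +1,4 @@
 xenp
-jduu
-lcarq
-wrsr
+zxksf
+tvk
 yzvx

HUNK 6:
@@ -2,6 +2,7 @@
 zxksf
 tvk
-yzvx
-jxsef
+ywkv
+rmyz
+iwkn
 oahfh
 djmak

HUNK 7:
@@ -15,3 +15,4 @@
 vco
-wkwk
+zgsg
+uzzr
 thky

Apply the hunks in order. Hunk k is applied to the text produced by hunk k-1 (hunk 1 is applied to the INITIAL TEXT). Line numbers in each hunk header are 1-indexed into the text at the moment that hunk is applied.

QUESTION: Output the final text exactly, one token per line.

Hunk 1: at line 6 remove [gtmbk] add [oahfh,djmak,owxe] -> 15 lines: xenp jduu lcarq wrsr yzvx xdo ets oahfh djmak owxe muz htk vco wkwk thky
Hunk 2: at line 9 remove [owxe,muz] add [whg,avhc,fqibe] -> 16 lines: xenp jduu lcarq wrsr yzvx xdo ets oahfh djmak whg avhc fqibe htk vco wkwk thky
Hunk 3: at line 10 remove [avhc] add [aowe,gmwfh,pvwi] -> 18 lines: xenp jduu lcarq wrsr yzvx xdo ets oahfh djmak whg aowe gmwfh pvwi fqibe htk vco wkwk thky
Hunk 4: at line 4 remove [xdo,ets] add [jxsef] -> 17 lines: xenp jduu lcarq wrsr yzvx jxsef oahfh djmak whg aowe gmwfh pvwi fqibe htk vco wkwk thky
Hunk 5: at line 1 remove [jduu,lcarq,wrsr] add [zxksf,tvk] -> 16 lines: xenp zxksf tvk yzvx jxsef oahfh djmak whg aowe gmwfh pvwi fqibe htk vco wkwk thky
Hunk 6: at line 2 remove [yzvx,jxsef] add [ywkv,rmyz,iwkn] -> 17 lines: xenp zxksf tvk ywkv rmyz iwkn oahfh djmak whg aowe gmwfh pvwi fqibe htk vco wkwk thky
Hunk 7: at line 15 remove [wkwk] add [zgsg,uzzr] -> 18 lines: xenp zxksf tvk ywkv rmyz iwkn oahfh djmak whg aowe gmwfh pvwi fqibe htk vco zgsg uzzr thky

Answer: xenp
zxksf
tvk
ywkv
rmyz
iwkn
oahfh
djmak
whg
aowe
gmwfh
pvwi
fqibe
htk
vco
zgsg
uzzr
thky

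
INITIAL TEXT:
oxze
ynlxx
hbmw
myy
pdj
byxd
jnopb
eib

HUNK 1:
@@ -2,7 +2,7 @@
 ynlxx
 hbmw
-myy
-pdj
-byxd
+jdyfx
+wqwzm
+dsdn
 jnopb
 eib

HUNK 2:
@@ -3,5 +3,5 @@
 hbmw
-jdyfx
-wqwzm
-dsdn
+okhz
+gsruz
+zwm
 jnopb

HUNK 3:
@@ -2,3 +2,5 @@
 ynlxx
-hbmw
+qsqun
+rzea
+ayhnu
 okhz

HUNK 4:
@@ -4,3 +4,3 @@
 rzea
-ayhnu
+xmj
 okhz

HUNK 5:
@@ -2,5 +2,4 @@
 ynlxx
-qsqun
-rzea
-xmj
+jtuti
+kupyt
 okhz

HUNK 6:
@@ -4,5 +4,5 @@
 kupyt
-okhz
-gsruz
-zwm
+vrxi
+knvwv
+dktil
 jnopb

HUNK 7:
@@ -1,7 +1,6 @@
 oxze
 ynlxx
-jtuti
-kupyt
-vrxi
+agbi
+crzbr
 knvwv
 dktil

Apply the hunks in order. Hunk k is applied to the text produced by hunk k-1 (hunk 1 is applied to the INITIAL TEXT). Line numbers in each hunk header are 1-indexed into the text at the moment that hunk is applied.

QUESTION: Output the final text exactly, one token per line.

Hunk 1: at line 2 remove [myy,pdj,byxd] add [jdyfx,wqwzm,dsdn] -> 8 lines: oxze ynlxx hbmw jdyfx wqwzm dsdn jnopb eib
Hunk 2: at line 3 remove [jdyfx,wqwzm,dsdn] add [okhz,gsruz,zwm] -> 8 lines: oxze ynlxx hbmw okhz gsruz zwm jnopb eib
Hunk 3: at line 2 remove [hbmw] add [qsqun,rzea,ayhnu] -> 10 lines: oxze ynlxx qsqun rzea ayhnu okhz gsruz zwm jnopb eib
Hunk 4: at line 4 remove [ayhnu] add [xmj] -> 10 lines: oxze ynlxx qsqun rzea xmj okhz gsruz zwm jnopb eib
Hunk 5: at line 2 remove [qsqun,rzea,xmj] add [jtuti,kupyt] -> 9 lines: oxze ynlxx jtuti kupyt okhz gsruz zwm jnopb eib
Hunk 6: at line 4 remove [okhz,gsruz,zwm] add [vrxi,knvwv,dktil] -> 9 lines: oxze ynlxx jtuti kupyt vrxi knvwv dktil jnopb eib
Hunk 7: at line 1 remove [jtuti,kupyt,vrxi] add [agbi,crzbr] -> 8 lines: oxze ynlxx agbi crzbr knvwv dktil jnopb eib

Answer: oxze
ynlxx
agbi
crzbr
knvwv
dktil
jnopb
eib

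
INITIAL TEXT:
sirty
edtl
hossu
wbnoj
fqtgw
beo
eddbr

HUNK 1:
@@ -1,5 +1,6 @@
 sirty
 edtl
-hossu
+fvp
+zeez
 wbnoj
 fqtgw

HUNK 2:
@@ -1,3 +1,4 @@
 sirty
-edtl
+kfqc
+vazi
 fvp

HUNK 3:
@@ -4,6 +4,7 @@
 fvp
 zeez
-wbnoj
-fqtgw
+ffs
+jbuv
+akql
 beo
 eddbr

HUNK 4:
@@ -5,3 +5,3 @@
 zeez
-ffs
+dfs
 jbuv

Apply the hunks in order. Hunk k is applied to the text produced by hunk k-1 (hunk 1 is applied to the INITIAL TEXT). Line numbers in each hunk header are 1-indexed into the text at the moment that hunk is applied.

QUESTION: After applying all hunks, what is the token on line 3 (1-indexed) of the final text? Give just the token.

Answer: vazi

Derivation:
Hunk 1: at line 1 remove [hossu] add [fvp,zeez] -> 8 lines: sirty edtl fvp zeez wbnoj fqtgw beo eddbr
Hunk 2: at line 1 remove [edtl] add [kfqc,vazi] -> 9 lines: sirty kfqc vazi fvp zeez wbnoj fqtgw beo eddbr
Hunk 3: at line 4 remove [wbnoj,fqtgw] add [ffs,jbuv,akql] -> 10 lines: sirty kfqc vazi fvp zeez ffs jbuv akql beo eddbr
Hunk 4: at line 5 remove [ffs] add [dfs] -> 10 lines: sirty kfqc vazi fvp zeez dfs jbuv akql beo eddbr
Final line 3: vazi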